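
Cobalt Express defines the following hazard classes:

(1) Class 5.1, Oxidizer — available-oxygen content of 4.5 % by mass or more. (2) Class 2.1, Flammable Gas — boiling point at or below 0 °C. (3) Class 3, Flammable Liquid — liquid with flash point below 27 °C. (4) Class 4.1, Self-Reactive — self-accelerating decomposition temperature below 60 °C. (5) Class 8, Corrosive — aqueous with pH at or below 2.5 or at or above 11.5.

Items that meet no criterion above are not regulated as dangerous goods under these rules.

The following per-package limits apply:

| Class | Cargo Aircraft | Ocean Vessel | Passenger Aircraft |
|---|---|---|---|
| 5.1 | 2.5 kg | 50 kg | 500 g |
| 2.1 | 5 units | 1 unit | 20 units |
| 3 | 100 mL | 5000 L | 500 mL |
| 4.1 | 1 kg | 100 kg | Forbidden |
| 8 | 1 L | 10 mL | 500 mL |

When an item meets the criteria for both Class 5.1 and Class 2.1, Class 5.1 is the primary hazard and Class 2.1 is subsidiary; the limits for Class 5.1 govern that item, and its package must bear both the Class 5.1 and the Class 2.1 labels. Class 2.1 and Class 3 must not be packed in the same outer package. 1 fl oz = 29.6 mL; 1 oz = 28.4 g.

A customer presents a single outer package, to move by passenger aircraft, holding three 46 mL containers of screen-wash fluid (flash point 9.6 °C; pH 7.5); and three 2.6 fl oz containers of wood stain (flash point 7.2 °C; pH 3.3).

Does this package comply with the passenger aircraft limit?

Screen-wash fluid: flash point 9.6 °C < 27 °C → Class 3 (Flammable Liquid).
The wood stain has flash point 7.2 °C, which is < 27 °C, so it is Class 3 (Flammable Liquid).
Total Class 3: (three 46 mL containers = 138 mL) + (three 2.6 fl oz containers = 230.88 mL) = 368.88 mL.
368.88 mL ≤ 500 mL (passenger aircraft limit, Class 3) — within limit.

Yes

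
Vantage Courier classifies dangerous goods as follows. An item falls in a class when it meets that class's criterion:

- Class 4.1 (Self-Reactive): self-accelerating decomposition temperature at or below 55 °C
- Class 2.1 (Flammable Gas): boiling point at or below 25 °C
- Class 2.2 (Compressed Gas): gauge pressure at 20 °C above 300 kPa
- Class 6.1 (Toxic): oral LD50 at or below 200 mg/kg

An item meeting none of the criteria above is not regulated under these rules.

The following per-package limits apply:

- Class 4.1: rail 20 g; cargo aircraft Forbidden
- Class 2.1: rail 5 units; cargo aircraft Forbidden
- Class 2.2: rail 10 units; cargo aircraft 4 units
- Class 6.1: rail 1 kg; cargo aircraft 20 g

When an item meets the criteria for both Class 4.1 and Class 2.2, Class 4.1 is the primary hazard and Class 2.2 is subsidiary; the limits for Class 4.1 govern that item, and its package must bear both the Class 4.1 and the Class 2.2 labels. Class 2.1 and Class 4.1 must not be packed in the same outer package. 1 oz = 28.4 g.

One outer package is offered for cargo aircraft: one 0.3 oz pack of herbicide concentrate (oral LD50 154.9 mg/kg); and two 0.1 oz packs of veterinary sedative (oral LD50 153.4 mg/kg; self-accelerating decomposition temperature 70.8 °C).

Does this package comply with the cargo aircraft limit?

With oral LD50 154.9 mg/kg (≤ 200 mg/kg), the herbicide concentrate falls in Class 6.1.
Oral LD50 153.4 mg/kg meets the Class 6.1 criterion (Toxic), so the veterinary sedative is Class 6.1.
Total Class 6.1: (one 0.3 oz pack = 8.52 g) + (two 0.1 oz packs = 5.68 g) = 14.2 g.
That is within the Class 6.1 cargo aircraft limit of 20 g.

Yes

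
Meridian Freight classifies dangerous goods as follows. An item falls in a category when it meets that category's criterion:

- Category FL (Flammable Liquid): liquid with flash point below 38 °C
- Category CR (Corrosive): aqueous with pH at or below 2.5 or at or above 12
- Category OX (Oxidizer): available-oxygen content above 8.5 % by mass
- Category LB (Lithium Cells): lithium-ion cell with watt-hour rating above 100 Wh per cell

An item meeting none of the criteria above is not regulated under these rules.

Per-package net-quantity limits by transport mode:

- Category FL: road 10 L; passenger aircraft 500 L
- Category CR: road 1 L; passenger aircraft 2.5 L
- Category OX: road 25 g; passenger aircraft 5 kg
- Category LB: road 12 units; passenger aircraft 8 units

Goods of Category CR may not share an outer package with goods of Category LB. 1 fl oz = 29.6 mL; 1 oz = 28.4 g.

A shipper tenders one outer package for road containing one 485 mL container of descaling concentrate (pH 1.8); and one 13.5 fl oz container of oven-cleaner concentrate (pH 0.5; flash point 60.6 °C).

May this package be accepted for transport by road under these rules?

Descaling concentrate: pH 1.8 ≤ 2.5 → Category CR (Corrosive).
With pH 0.5 (≤ 2.5), the oven-cleaner concentrate falls in Category CR.
Category CR net quantity: 485 mL + (one 13.5 fl oz container = 399.6 mL) = 884.6 mL.
884.6 mL ≤ 1 L (road limit, Category CR) — within limit.

Yes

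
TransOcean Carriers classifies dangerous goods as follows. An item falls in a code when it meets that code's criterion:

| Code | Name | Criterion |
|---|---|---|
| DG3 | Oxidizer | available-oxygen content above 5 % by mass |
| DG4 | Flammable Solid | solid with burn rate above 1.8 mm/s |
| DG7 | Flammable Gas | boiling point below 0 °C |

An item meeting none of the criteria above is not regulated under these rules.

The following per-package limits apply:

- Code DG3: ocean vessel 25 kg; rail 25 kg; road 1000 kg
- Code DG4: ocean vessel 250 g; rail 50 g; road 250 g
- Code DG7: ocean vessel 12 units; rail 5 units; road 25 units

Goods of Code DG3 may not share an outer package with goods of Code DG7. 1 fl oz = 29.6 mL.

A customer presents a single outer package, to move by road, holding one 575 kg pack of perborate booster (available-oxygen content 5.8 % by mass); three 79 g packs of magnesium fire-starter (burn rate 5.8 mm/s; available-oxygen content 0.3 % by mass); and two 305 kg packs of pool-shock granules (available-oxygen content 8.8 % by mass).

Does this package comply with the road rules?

Perborate booster: available-oxygen content 5.8 % by mass > 5 % by mass → Code DG3 (Oxidizer).
Burn rate 5.8 mm/s meets the Code DG4 criterion (Flammable Solid), so the magnesium fire-starter is Code DG4.
Pool-shock granules: available-oxygen content 8.8 % by mass > 5 % by mass → Code DG3 (Oxidizer).
Total Code DG3: 575 kg + (two 305 kg packs = 610 kg) = 1185 kg.
1185 kg exceeds the road limit of 1000 kg for Code DG3.
Code DG4 quantity: three 79 g packs = 237 g.
That is within the Code DG4 road limit of 250 g.
The segregation rule (Code DG3 with Code DG7) does not apply to Code DG3 with Code DG4.

No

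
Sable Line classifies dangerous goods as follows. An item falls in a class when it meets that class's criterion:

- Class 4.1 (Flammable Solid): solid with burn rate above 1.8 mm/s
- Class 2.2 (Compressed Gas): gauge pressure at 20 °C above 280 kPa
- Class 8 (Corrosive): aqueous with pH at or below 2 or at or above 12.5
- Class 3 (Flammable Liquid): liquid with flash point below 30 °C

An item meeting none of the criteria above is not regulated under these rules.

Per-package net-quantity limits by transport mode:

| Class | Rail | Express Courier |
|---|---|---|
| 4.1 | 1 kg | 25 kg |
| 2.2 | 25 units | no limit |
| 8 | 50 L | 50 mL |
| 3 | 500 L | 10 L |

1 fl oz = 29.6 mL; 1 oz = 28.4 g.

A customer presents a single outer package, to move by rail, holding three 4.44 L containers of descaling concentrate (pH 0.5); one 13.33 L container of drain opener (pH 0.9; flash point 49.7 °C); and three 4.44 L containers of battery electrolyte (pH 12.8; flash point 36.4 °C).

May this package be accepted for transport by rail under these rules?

Yes

With pH 0.5 (≤ 2), the descaling concentrate falls in Class 8.
The drain opener has pH 0.9, which is ≤ 2, so it is Class 8 (Corrosive).
The battery electrolyte has pH 12.8, which is ≥ 12.5, so it is Class 8 (Corrosive).
Class 8 net quantity: (three 4.44 L containers = 13.32 L) + 13.33 L + (three 4.44 L containers = 13.32 L) = 39.97 L.
39.97 L is within the rail limit of 50 L for Class 8.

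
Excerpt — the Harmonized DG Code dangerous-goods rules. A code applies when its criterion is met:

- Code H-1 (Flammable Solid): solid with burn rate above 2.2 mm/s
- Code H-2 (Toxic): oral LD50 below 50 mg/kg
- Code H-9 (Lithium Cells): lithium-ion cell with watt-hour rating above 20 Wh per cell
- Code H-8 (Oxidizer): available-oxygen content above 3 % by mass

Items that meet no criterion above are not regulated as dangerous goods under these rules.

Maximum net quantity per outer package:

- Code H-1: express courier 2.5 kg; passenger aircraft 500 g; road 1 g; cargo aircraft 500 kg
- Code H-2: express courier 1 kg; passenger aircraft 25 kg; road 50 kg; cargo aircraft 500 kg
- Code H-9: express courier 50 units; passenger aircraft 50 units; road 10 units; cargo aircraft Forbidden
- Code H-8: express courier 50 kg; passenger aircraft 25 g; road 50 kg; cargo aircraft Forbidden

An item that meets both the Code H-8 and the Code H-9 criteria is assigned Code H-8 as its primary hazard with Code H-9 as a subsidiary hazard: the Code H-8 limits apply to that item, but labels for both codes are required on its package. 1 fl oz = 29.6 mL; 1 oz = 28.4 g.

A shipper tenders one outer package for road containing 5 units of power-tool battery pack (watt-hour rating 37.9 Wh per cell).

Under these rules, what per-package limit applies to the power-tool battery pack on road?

Power-tool battery pack: watt-hour rating 37.9 Wh per cell > 20 Wh per cell → Code H-9 (Lithium Cells).
The road limit for Code H-9 is 10 units.

10 units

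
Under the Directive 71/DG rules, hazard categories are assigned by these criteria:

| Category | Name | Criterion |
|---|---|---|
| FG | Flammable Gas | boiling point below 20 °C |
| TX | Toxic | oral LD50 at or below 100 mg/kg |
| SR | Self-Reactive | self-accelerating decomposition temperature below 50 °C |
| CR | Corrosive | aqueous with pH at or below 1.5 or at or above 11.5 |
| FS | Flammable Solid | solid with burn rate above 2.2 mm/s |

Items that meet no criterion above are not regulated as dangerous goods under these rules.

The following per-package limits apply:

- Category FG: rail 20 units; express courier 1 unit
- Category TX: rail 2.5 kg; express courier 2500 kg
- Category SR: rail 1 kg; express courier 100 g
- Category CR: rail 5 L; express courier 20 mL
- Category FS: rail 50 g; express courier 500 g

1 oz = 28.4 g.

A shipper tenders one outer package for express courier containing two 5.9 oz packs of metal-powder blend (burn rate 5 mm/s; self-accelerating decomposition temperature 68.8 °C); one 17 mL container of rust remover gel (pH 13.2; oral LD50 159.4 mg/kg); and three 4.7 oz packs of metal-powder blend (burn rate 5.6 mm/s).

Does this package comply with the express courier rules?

No

Metal-powder blend: burn rate 5 mm/s > 2.2 mm/s → Category FS (Flammable Solid).
pH 13.2 meets the Category CR criterion (Corrosive), so the rust remover gel is Category CR.
With burn rate 5.6 mm/s (> 2.2 mm/s), the metal-powder blend falls in Category FS.
Category FS net quantity: (two 5.9 oz packs = 335.12 g) + (three 4.7 oz packs = 400.44 g) = 735.56 g.
735.56 g exceeds the express courier limit of 500 g for Category FS.
Category CR quantity: 17 mL.
17 mL is within the express courier limit of 20 mL for Category CR.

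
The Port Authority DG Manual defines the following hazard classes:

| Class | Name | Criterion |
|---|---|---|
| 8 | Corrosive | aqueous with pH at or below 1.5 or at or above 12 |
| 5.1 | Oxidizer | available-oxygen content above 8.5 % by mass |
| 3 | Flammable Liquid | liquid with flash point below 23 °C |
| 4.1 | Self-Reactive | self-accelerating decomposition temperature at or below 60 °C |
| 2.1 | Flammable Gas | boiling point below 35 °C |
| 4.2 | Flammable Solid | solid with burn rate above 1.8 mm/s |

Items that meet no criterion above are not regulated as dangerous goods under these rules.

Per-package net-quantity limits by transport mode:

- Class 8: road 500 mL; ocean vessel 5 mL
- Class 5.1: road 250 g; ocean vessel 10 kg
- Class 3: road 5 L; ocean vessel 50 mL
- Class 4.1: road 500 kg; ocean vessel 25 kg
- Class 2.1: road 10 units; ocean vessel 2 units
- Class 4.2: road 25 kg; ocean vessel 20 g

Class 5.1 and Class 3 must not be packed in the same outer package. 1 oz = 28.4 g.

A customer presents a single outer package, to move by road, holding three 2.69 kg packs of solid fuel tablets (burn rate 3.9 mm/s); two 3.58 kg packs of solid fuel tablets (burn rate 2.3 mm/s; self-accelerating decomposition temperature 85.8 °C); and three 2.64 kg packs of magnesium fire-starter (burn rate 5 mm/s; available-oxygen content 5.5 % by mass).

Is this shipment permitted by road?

The solid fuel tablets have burn rate 3.9 mm/s, which is > 1.8 mm/s, so they are Class 4.2 (Flammable Solid).
The solid fuel tablets have burn rate 2.3 mm/s, which is > 1.8 mm/s, so they are Class 4.2 (Flammable Solid).
Burn rate 5 mm/s meets the Class 4.2 criterion (Flammable Solid), so the magnesium fire-starter is Class 4.2.
Total Class 4.2: (three 2.69 kg packs = 8.07 kg) + (two 3.58 kg packs = 7.16 kg) + (three 2.64 kg packs = 7.92 kg) = 23.15 kg.
23.15 kg is within the road limit of 25 kg for Class 4.2.

Yes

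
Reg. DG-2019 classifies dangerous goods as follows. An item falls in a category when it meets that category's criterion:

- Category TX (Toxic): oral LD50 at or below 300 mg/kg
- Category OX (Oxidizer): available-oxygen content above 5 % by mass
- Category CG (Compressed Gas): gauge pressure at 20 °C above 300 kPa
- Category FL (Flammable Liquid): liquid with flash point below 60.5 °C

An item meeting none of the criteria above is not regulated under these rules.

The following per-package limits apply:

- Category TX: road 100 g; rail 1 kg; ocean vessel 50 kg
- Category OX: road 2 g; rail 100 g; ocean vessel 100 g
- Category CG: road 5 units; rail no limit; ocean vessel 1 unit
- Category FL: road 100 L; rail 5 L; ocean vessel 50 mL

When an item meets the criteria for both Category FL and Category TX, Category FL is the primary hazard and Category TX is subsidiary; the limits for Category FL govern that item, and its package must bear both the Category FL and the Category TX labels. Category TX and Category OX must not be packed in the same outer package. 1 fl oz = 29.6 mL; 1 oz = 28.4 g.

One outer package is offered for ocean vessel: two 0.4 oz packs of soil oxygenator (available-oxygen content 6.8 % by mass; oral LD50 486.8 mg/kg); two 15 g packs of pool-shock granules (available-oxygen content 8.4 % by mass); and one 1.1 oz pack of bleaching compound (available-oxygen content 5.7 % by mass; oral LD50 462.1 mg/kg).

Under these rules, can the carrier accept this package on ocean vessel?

Soil oxygenator: available-oxygen content 6.8 % by mass > 5 % by mass → Category OX (Oxidizer).
Available-oxygen content 8.4 % by mass meets the Category OX criterion (Oxidizer), so the pool-shock granules are Category OX.
Available-oxygen content 5.7 % by mass meets the Category OX criterion (Oxidizer), so the bleaching compound is Category OX.
Total Category OX: (two 0.4 oz packs = 22.72 g) + (two 15 g packs = 30 g) + (one 1.1 oz pack = 31.24 g) = 83.96 g.
83.96 g is within the ocean vessel limit of 100 g for Category OX.

Yes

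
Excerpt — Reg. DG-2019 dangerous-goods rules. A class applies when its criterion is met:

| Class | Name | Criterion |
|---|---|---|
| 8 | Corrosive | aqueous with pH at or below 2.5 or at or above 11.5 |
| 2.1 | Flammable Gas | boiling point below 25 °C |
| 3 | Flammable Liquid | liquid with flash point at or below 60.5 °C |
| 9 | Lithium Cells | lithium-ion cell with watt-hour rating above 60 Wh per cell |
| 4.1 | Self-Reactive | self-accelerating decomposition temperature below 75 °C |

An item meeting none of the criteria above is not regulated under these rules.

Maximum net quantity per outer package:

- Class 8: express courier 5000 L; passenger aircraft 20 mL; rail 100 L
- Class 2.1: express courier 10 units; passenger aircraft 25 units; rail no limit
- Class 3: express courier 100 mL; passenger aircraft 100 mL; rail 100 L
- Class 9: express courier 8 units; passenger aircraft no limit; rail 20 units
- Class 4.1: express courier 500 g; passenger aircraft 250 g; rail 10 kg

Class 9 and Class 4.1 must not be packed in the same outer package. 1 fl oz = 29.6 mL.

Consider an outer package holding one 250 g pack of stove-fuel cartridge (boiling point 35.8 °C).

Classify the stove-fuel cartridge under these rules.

boiling point 35.8 °C is not below 25 °C, so Class 2.1 does not apply.
No criterion is met, so the item is not regulated.

Not regulated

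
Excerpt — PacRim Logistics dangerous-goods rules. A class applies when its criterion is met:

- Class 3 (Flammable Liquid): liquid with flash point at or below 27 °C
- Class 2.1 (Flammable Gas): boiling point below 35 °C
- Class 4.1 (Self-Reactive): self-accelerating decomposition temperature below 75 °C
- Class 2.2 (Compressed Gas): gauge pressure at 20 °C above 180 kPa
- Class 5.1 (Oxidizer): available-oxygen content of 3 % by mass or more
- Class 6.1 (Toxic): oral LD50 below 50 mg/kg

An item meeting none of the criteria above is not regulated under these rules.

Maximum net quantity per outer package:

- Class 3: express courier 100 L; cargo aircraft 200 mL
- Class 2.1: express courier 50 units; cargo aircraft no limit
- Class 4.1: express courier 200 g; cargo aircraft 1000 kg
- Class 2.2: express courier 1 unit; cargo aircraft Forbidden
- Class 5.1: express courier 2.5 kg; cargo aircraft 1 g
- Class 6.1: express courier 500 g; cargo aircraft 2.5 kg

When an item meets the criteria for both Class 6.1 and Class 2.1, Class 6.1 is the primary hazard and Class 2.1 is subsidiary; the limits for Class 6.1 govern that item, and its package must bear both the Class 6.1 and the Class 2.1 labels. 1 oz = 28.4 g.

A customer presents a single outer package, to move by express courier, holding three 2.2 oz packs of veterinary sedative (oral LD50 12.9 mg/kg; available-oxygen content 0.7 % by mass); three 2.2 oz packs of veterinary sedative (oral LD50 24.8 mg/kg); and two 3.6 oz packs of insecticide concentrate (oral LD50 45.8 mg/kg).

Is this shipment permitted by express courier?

Veterinary sedative: oral LD50 12.9 mg/kg < 50 mg/kg → Class 6.1 (Toxic).
Oral LD50 24.8 mg/kg meets the Class 6.1 criterion (Toxic), so the veterinary sedative is Class 6.1.
With oral LD50 45.8 mg/kg (< 50 mg/kg), the insecticide concentrate falls in Class 6.1.
Total Class 6.1: (three 2.2 oz packs = 187.44 g) + (three 2.2 oz packs = 187.44 g) + (two 3.6 oz packs = 204.48 g) = 579.36 g.
579.36 g exceeds the express courier limit of 500 g for Class 6.1.

No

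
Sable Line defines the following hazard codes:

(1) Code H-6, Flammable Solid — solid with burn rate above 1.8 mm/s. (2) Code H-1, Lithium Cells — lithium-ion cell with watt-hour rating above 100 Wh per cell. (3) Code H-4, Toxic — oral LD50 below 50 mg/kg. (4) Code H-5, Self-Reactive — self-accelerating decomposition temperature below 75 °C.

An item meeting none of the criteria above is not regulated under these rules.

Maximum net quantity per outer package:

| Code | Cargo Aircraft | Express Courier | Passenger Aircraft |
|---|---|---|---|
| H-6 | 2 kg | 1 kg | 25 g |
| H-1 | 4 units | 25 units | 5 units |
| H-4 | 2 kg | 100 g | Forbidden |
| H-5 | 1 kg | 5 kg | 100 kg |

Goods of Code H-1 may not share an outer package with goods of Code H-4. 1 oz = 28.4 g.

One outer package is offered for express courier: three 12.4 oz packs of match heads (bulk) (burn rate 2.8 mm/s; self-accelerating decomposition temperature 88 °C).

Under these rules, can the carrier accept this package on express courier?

No

The match heads (bulk) have burn rate 2.8 mm/s, which is > 1.8 mm/s, so they are Code H-6 (Flammable Solid).
Code H-6 quantity: three 12.4 oz packs = 1056.48 g.
1056.48 g > 1 kg (express courier limit, Code H-6) — over the limit.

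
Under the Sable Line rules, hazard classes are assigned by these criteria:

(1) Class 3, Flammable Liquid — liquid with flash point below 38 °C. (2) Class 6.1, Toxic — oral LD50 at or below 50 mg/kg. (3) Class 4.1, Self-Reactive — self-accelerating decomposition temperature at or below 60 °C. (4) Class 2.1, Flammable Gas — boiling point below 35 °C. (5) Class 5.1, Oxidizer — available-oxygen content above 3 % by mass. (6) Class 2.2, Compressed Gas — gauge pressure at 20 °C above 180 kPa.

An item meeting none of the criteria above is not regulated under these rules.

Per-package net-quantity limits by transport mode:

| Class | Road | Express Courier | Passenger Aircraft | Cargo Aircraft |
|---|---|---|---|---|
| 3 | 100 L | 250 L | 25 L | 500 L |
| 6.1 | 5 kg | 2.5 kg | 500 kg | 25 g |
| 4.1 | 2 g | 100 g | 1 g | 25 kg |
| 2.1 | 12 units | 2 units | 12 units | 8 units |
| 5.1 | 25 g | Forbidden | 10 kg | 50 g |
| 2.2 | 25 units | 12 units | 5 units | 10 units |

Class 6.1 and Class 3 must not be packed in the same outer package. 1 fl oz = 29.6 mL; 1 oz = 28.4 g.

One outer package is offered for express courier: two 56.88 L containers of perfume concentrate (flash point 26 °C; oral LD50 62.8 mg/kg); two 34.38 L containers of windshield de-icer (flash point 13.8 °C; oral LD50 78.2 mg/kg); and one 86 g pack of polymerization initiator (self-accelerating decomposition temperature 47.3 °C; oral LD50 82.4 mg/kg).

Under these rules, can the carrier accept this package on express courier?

Perfume concentrate: flash point 26 °C < 38 °C → Class 3 (Flammable Liquid).
Flash point 13.8 °C meets the Class 3 criterion (Flammable Liquid), so the windshield de-icer is Class 3.
The polymerization initiator has self-accelerating decomposition temperature 47.3 °C, which is ≤ 60 °C, so it is Class 4.1 (Self-Reactive).
Class 4.1 quantity: 86 g.
86 g ≤ 100 g (express courier limit, Class 4.1) — within limit.
Class 3 net quantity: (two 56.88 L containers = 113.76 L) + (two 34.38 L containers = 68.76 L) = 182.52 L.
That is within the Class 3 express courier limit of 250 L.
The segregation rule (Class 6.1 with Class 3) does not apply to Class 4.1 with Class 3.
Every hazard class is within its express courier limit and no segregation rule is violated.

Yes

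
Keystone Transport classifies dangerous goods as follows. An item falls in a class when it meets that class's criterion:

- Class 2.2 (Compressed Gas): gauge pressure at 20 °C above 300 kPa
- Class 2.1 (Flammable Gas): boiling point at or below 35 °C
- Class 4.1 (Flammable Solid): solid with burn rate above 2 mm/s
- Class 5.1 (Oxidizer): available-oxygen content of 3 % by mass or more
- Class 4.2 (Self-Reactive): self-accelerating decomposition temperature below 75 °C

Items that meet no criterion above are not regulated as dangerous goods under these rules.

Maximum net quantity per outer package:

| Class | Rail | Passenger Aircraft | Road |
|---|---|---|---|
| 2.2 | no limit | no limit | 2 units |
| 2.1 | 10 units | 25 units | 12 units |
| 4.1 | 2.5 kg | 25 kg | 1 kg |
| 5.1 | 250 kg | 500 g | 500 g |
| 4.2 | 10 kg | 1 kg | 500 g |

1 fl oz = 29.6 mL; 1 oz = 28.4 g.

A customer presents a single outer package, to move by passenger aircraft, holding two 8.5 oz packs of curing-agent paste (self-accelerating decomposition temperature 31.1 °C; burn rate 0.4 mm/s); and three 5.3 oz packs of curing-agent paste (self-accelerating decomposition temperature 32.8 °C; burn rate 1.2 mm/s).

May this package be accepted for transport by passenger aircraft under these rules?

With self-accelerating decomposition temperature 31.1 °C (< 75 °C), the curing-agent paste falls in Class 4.2.
Self-accelerating decomposition temperature 32.8 °C meets the Class 4.2 criterion (Self-Reactive), so the curing-agent paste is Class 4.2.
Class 4.2 net quantity: (two 8.5 oz packs = 482.8 g) + (three 5.3 oz packs = 451.56 g) = 934.36 g.
934.36 g is within the passenger aircraft limit of 1 kg for Class 4.2.

Yes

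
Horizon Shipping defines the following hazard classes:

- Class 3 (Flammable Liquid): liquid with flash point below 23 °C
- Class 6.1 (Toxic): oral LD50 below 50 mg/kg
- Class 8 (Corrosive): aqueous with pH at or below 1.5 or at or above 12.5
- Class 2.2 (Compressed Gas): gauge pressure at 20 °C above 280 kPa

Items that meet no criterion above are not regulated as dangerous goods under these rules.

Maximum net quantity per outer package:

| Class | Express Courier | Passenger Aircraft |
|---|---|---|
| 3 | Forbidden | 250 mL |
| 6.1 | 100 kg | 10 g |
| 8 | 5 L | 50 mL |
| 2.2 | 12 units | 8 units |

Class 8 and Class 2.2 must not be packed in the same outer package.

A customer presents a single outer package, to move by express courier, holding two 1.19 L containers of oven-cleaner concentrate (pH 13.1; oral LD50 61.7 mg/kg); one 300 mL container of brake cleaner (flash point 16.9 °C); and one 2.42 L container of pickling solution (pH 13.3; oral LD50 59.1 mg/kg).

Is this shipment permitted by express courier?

pH 13.1 meets the Class 8 criterion (Corrosive), so the oven-cleaner concentrate is Class 8.
Flash point 16.9 °C meets the Class 3 criterion (Flammable Liquid), so the brake cleaner is Class 3.
The pickling solution has pH 13.3, which is ≥ 12.5, so it is Class 8 (Corrosive).
Class 3 quantity: 300 mL.
Class 3 is Forbidden by express courier.
Class 8 net quantity: (two 1.19 L containers = 2.38 L) + 2.42 L = 4.8 L.
4.8 L is within the express courier limit of 5 L for Class 8.
The segregation rule (Class 8 with Class 2.2) does not apply to Class 3 with Class 8.

No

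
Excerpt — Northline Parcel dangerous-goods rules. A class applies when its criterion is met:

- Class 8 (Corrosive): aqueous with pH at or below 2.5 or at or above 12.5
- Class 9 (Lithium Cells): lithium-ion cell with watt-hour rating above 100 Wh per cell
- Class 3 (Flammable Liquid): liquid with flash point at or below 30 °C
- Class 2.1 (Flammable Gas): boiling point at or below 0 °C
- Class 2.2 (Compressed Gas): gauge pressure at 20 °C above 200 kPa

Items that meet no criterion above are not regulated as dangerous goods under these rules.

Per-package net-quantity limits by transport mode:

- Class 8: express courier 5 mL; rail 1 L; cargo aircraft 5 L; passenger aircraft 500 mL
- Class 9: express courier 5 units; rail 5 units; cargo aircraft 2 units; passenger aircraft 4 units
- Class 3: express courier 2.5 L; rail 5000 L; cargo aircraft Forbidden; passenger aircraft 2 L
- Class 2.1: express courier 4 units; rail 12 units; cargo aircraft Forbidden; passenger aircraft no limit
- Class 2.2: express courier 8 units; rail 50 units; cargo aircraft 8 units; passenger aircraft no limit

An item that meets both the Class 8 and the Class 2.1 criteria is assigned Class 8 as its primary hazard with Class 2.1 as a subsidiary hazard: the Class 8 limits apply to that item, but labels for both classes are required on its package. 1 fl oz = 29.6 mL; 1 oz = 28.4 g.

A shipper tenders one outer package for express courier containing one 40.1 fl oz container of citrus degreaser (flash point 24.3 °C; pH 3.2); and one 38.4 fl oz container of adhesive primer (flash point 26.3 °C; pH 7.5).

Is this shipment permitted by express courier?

The citrus degreaser has flash point 24.3 °C, which is ≤ 30 °C, so it is Class 3 (Flammable Liquid).
Flash point 26.3 °C meets the Class 3 criterion (Flammable Liquid), so the adhesive primer is Class 3.
Total Class 3: (one 40.1 fl oz container = 1186.96 mL) + (one 38.4 fl oz container = 1136.64 mL) = 2323.6 mL.
2323.6 mL ≤ 2.5 L (express courier limit, Class 3) — within limit.

Yes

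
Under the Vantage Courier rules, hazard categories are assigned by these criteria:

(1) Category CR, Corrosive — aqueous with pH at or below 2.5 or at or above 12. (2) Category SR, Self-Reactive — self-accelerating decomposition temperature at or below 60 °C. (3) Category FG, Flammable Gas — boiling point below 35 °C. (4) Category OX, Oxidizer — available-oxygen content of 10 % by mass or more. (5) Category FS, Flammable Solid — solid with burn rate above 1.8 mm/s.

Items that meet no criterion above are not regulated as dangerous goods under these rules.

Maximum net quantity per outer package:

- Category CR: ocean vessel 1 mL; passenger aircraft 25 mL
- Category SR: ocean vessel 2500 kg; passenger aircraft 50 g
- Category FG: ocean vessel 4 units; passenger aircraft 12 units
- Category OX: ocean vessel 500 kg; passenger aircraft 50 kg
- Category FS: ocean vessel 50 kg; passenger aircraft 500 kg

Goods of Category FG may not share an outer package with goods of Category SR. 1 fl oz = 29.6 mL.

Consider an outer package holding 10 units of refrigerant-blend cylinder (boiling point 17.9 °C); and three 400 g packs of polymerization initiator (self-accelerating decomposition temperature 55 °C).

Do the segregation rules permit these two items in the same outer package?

Boiling point 17.9 °C meets the Category FG criterion (Flammable Gas), so the refrigerant-blend cylinder is Category FG.
With self-accelerating decomposition temperature 55 °C (≤ 60 °C), the polymerization initiator falls in Category SR.
Category FG and Category SR may not share an outer package.

No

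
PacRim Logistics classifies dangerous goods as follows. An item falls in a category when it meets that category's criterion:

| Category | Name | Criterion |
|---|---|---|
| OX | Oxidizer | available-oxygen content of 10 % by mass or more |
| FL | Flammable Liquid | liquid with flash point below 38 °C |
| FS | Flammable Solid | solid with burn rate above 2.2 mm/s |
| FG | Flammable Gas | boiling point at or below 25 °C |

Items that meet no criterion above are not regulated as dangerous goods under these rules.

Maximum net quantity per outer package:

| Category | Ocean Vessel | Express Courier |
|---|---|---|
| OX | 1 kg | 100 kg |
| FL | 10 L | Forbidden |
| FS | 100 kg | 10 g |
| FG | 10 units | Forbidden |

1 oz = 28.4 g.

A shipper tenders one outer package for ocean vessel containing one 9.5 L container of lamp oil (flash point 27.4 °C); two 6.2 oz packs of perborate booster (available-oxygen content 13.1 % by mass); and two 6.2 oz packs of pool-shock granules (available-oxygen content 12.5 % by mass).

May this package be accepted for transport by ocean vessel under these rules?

Yes

Lamp oil: flash point 27.4 °C < 38 °C → Category FL (Flammable Liquid).
Perborate booster: available-oxygen content 13.1 % by mass ≥ 10 % by mass → Category OX (Oxidizer).
The pool-shock granules have available-oxygen content 12.5 % by mass, which is ≥ 10 % by mass, so they are Category OX (Oxidizer).
Category OX net quantity: (two 6.2 oz packs = 352.16 g) + (two 6.2 oz packs = 352.16 g) = 704.32 g.
That is within the Category OX ocean vessel limit of 1 kg.
Category FL quantity: 9.5 L.
That is within the Category FL ocean vessel limit of 10 L.
Every hazard category is within its ocean vessel limit and no segregation rule is violated.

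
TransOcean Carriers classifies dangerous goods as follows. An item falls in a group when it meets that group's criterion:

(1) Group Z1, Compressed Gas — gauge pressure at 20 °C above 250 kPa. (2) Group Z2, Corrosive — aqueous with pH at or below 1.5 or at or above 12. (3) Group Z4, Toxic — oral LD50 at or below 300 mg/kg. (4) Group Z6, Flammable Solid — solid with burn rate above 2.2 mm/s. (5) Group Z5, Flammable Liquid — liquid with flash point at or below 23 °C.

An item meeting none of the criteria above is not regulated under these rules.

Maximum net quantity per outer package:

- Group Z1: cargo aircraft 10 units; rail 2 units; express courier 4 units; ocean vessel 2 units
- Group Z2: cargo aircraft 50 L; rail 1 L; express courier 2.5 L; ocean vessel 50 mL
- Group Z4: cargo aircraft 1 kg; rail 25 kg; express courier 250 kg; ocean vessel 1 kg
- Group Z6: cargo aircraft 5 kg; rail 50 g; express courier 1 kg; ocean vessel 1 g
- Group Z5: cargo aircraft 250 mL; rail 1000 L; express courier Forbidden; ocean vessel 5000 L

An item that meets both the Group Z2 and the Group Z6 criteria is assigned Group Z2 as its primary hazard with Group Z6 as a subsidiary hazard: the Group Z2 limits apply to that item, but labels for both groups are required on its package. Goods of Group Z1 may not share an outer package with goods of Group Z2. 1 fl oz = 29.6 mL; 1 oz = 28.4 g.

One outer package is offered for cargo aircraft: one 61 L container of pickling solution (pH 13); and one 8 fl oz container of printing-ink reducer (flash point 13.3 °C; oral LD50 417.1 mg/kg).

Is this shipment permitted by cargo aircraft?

No

With pH 13 (≥ 12), the pickling solution falls in Group Z2.
With flash point 13.3 °C (≤ 23 °C), the printing-ink reducer falls in Group Z5.
Group Z5 quantity: one 8 fl oz container = 236.8 mL.
That is within the Group Z5 cargo aircraft limit of 250 mL.
Group Z2 quantity: 61 L.
61 L > 50 L (cargo aircraft limit, Group Z2) — over the limit.
The segregation rule (Group Z1 with Group Z2) does not apply to Group Z5 with Group Z2.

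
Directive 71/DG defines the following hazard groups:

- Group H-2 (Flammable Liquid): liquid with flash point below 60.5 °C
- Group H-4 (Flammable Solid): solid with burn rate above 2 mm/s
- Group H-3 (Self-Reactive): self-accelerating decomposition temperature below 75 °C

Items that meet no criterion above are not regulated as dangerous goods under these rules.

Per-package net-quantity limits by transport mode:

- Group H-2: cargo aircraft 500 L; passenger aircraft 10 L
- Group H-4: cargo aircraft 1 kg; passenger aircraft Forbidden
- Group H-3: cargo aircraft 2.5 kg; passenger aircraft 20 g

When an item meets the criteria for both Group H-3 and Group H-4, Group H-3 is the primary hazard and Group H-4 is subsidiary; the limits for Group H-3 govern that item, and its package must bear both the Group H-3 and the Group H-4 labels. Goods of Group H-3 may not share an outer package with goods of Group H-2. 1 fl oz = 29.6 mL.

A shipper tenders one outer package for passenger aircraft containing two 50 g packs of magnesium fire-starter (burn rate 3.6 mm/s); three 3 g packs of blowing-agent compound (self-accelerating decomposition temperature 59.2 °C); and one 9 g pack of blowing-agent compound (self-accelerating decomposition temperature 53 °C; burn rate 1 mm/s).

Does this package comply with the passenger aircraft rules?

The magnesium fire-starter has burn rate 3.6 mm/s, which is > 2 mm/s, so it is Group H-4 (Flammable Solid).
Self-accelerating decomposition temperature 59.2 °C meets the Group H-3 criterion (Self-Reactive), so the blowing-agent compound is Group H-3.
Self-accelerating decomposition temperature 53 °C meets the Group H-3 criterion (Self-Reactive), so the blowing-agent compound is Group H-3.
Group H-3 net quantity: (three 3 g packs = 9 g) + 9 g = 18 g.
18 g ≤ 20 g (passenger aircraft limit, Group H-3) — within limit.
Group H-4 quantity: two 50 g packs = 100 g.
By passenger aircraft, Group H-4 is Forbidden regardless of quantity.
The segregation rule (Group H-3 with Group H-2) does not apply to Group H-3 with Group H-4.

No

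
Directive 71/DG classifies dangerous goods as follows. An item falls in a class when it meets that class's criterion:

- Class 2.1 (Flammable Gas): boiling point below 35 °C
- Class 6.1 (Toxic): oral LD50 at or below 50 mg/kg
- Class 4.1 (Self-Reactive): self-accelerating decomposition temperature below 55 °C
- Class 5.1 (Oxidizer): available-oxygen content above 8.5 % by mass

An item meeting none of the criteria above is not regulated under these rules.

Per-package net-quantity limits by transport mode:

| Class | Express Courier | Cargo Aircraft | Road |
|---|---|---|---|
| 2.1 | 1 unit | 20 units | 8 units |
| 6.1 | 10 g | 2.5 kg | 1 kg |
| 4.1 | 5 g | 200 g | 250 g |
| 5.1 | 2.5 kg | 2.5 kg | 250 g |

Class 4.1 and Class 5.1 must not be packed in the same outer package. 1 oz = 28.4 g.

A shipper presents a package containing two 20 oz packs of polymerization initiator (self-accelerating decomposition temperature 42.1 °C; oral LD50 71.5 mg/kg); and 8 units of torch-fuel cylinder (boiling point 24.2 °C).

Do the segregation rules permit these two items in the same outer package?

Yes

With self-accelerating decomposition temperature 42.1 °C (< 55 °C), the polymerization initiator falls in Class 4.1.
Boiling point 24.2 °C meets the Class 2.1 criterion (Flammable Gas), so the torch-fuel cylinder is Class 2.1.
No segregation rule bars Class 4.1 with Class 2.1.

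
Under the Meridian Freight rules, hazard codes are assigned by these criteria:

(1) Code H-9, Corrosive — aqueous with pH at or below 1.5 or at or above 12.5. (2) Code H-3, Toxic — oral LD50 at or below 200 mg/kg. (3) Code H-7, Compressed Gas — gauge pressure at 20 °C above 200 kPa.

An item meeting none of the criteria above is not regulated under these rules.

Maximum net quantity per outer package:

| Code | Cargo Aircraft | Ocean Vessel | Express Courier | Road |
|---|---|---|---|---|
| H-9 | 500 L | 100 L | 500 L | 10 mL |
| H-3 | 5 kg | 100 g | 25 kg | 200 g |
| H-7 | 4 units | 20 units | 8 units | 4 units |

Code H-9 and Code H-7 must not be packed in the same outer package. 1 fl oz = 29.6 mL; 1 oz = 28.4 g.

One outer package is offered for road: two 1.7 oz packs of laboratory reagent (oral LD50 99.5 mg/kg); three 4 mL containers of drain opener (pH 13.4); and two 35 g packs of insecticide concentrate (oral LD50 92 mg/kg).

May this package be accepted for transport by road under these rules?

No

Oral LD50 99.5 mg/kg meets the Code H-3 criterion (Toxic), so the laboratory reagent is Code H-3.
Drain opener: pH 13.4 ≥ 12.5 → Code H-9 (Corrosive).
With oral LD50 92 mg/kg (≤ 200 mg/kg), the insecticide concentrate falls in Code H-3.
Code H-9 quantity: three 4 mL containers = 12 mL.
12 mL exceeds the road limit of 10 mL for Code H-9.
Total Code H-3: (two 1.7 oz packs = 96.56 g) + (two 35 g packs = 70 g) = 166.56 g.
That is within the Code H-3 road limit of 200 g.
The segregation rule (Code H-9 with Code H-7) does not apply to Code H-9 with Code H-3.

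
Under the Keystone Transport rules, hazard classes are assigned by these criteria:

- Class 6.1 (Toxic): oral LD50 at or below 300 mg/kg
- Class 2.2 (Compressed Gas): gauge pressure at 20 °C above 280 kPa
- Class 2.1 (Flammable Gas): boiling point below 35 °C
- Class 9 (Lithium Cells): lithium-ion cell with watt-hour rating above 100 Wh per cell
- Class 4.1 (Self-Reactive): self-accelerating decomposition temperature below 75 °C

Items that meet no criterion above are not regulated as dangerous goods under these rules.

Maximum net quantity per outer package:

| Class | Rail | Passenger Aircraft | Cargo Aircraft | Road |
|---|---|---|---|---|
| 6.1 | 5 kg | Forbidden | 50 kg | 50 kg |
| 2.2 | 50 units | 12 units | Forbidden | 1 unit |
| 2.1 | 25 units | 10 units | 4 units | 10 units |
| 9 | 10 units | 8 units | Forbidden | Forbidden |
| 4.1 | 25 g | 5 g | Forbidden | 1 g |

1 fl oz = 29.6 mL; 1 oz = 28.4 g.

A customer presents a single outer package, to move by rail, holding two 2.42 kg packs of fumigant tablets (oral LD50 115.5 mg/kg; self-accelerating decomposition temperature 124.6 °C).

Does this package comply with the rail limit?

Yes

The fumigant tablets have oral LD50 115.5 mg/kg, which is ≤ 300 mg/kg, so they are Class 6.1 (Toxic).
Class 6.1 quantity: two 2.42 kg packs = 4.84 kg.
4.84 kg ≤ 5 kg (rail limit, Class 6.1) — within limit.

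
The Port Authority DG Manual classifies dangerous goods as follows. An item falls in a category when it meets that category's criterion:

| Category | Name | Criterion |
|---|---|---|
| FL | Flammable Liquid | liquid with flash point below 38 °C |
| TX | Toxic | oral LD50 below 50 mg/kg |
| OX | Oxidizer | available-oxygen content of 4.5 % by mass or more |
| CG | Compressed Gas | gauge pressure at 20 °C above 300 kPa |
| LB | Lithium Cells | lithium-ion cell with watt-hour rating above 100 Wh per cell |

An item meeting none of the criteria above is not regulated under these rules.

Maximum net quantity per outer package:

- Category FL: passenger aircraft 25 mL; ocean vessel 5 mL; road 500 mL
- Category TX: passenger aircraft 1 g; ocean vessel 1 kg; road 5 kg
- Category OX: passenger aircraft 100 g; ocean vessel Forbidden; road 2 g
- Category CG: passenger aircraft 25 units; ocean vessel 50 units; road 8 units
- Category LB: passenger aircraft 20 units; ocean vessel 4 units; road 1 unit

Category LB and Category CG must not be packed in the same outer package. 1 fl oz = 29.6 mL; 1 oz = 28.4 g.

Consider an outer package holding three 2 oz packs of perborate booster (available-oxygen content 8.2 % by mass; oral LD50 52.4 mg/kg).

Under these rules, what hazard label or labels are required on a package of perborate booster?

Available-oxygen content 8.2 % by mass meets the Category OX criterion (Oxidizer), so the perborate booster is Category OX.
Only the Category OX label is required.

Category OX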